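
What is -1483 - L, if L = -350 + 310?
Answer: -1443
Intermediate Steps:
L = -40
-1483 - L = -1483 - 1*(-40) = -1483 + 40 = -1443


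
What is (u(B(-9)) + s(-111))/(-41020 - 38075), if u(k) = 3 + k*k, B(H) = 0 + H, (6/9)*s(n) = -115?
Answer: 59/52730 ≈ 0.0011189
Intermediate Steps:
s(n) = -345/2 (s(n) = (3/2)*(-115) = -345/2)
B(H) = H
u(k) = 3 + k²
(u(B(-9)) + s(-111))/(-41020 - 38075) = ((3 + (-9)²) - 345/2)/(-41020 - 38075) = ((3 + 81) - 345/2)/(-79095) = (84 - 345/2)*(-1/79095) = -177/2*(-1/79095) = 59/52730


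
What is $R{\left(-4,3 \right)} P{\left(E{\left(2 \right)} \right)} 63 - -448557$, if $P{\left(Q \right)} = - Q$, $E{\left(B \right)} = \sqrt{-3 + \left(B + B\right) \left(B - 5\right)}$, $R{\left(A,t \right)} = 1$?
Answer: $448557 - 63 i \sqrt{15} \approx 4.4856 \cdot 10^{5} - 244.0 i$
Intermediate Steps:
$E{\left(B \right)} = \sqrt{-3 + 2 B \left(-5 + B\right)}$
$R{\left(-4,3 \right)} P{\left(E{\left(2 \right)} \right)} 63 - -448557 = 1 \left(- \sqrt{-3 - 20 + 2 \cdot 2^{2}}\right) 63 - -448557 = 1 \left(- \sqrt{-3 - 20 + 2 \cdot 4}\right) 63 + 448557 = 1 \left(- \sqrt{-3 - 20 + 8}\right) 63 + 448557 = 1 \left(- \sqrt{-15}\right) 63 + 448557 = 1 \left(- i \sqrt{15}\right) 63 + 448557 = - i \sqrt{15} \cdot 63 + 448557 = - 63 i \sqrt{15} + 448557 = 448557 - 63 i \sqrt{15}$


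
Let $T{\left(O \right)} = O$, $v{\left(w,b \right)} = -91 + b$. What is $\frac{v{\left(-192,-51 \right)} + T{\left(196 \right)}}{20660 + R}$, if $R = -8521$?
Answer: $\frac{54}{12139} \approx 0.0044485$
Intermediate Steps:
$\frac{v{\left(-192,-51 \right)} + T{\left(196 \right)}}{20660 + R} = \frac{\left(-91 - 51\right) + 196}{20660 - 8521} = \frac{-142 + 196}{12139} = 54 \cdot \frac{1}{12139} = \frac{54}{12139}$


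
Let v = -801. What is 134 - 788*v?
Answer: 631322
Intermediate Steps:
134 - 788*v = 134 - 788*(-801) = 134 + 631188 = 631322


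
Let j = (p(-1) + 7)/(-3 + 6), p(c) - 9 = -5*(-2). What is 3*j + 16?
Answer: 42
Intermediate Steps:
p(c) = 19 (p(c) = 9 - 5*(-2) = 9 + 10 = 19)
j = 26/3 (j = (19 + 7)/(-3 + 6) = 26/3 ≈ 8.6667)
3*j + 16 = 3*(26/3) + 16 = 26 + 16 = 42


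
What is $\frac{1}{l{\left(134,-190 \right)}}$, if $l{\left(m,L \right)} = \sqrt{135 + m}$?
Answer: $\frac{\sqrt{269}}{269} \approx 0.060971$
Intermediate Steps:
$\frac{1}{l{\left(134,-190 \right)}} = \frac{1}{\sqrt{135 + 134}} = \frac{1}{\sqrt{269}} = \frac{\sqrt{269}}{269}$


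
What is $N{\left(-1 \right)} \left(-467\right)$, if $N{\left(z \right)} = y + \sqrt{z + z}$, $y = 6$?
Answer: $-2802 - 467 i \sqrt{2} \approx -2802.0 - 660.44 i$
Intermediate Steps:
$N{\left(z \right)} = 6 + \sqrt{2} \sqrt{z}$ ($N{\left(z \right)} = 6 + \sqrt{z + z} = 6 + \sqrt{2 z} = 6 + \sqrt{2} \sqrt{z}$)
$N{\left(-1 \right)} \left(-467\right) = \left(6 + \sqrt{2} \sqrt{-1}\right) \left(-467\right) = \left(6 + \sqrt{2} i\right) \left(-467\right) = \left(6 + i \sqrt{2}\right) \left(-467\right) = -2802 - 467 i \sqrt{2}$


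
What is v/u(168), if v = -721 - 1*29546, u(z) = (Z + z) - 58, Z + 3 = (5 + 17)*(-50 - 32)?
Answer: 30267/1697 ≈ 17.836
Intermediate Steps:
Z = -1807 (Z = -3 + (5 + 17)*(-50 - 32) = -3 + 22*(-82) = -3 - 1804 = -1807)
u(z) = -1865 + z (u(z) = (-1807 + z) - 58 = -1865 + z)
v = -30267 (v = -721 - 29546 = -30267)
v/u(168) = -30267/(-1865 + 168) = -30267/(-1697) = -30267*(-1/1697) = 30267/1697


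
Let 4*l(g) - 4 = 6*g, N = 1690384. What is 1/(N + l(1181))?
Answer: 2/3384313 ≈ 5.9096e-7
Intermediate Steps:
l(g) = 1 + 3*g/2 (l(g) = 1 + (6*g)/4 = 1 + 3*g/2)
1/(N + l(1181)) = 1/(1690384 + (1 + (3/2)*1181)) = 1/(1690384 + (1 + 3543/2)) = 1/(1690384 + 3545/2) = 1/(3384313/2) = 2/3384313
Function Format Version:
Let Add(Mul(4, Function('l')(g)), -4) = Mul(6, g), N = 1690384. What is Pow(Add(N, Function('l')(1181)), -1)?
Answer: Rational(2, 3384313) ≈ 5.9096e-7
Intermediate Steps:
Function('l')(g) = Add(1, Mul(Rational(3, 2), g)) (Function('l')(g) = Add(1, Mul(Rational(1, 4), Mul(6, g))) = Add(1, Mul(Rational(3, 2), g)))
Pow(Add(N, Function('l')(1181)), -1) = Pow(Add(1690384, Add(1, Mul(Rational(3, 2), 1181))), -1) = Pow(Add(1690384, Add(1, Rational(3543, 2))), -1) = Pow(Add(1690384, Rational(3545, 2)), -1) = Pow(Rational(3384313, 2), -1) = Rational(2, 3384313)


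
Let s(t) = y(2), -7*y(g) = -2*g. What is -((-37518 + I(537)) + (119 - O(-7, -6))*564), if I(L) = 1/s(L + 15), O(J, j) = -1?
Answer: -120655/4 ≈ -30164.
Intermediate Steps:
y(g) = 2*g/7 (y(g) = -(-2)*g/7 = 2*g/7)
s(t) = 4/7 (s(t) = (2/7)*2 = 4/7)
I(L) = 7/4 (I(L) = 1/(4/7) = 7/4)
-((-37518 + I(537)) + (119 - O(-7, -6))*564) = -((-37518 + 7/4) + (119 - 1*(-1))*564) = -(-150065/4 + (119 + 1)*564) = -(-150065/4 + 120*564) = -(-150065/4 + 67680) = -1*120655/4 = -120655/4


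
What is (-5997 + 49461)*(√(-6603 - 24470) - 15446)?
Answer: -671344944 + 43464*I*√31073 ≈ -6.7134e+8 + 7.6616e+6*I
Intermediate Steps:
(-5997 + 49461)*(√(-6603 - 24470) - 15446) = 43464*(√(-31073) - 15446) = 43464*(I*√31073 - 15446) = 43464*(-15446 + I*√31073) = -671344944 + 43464*I*√31073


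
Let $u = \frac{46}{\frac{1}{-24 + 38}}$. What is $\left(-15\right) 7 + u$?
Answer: $539$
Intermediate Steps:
$u = 644$ ($u = \frac{46}{\frac{1}{14}} = 46 \frac{1}{\frac{1}{14}} = 46 \cdot 14 = 644$)
$\left(-15\right) 7 + u = \left(-15\right) 7 + 644 = -105 + 644 = 539$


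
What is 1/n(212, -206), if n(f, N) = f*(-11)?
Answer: -1/2332 ≈ -0.00042882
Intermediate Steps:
n(f, N) = -11*f
1/n(212, -206) = 1/(-11*212) = 1/(-2332) = -1/2332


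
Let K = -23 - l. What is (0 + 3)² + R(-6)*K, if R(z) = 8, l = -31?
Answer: 73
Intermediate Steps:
K = 8 (K = -23 - 1*(-31) = -23 + 31 = 8)
(0 + 3)² + R(-6)*K = (0 + 3)² + 8*8 = 3² + 64 = 9 + 64 = 73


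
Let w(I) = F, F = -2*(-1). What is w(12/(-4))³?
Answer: 8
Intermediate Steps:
F = 2
w(I) = 2
w(12/(-4))³ = 2³ = 8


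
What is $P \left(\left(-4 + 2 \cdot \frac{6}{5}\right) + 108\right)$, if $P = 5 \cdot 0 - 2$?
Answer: $- \frac{1064}{5} \approx -212.8$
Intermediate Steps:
$P = -2$ ($P = 0 - 2 = -2$)
$P \left(\left(-4 + 2 \cdot \frac{6}{5}\right) + 108\right) = - 2 \left(\left(-4 + 2 \cdot \frac{6}{5}\right) + 108\right) = - 2 \left(\left(-4 + \frac{12}{5}\right) + 108\right) = - 2 \left(- \frac{8}{5} + 108\right) = \left(-2\right) \frac{532}{5} = - \frac{1064}{5}$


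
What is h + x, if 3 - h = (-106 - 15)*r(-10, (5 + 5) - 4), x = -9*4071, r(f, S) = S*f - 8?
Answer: -44864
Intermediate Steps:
r(f, S) = -8 + S*f
x = -36639
h = -8225 (h = 3 - (-106 - 15)*(-8 + ((5 + 5) - 4)*(-10)) = 3 - (-121)*(-8 + (10 - 4)*(-10)) = 3 - (-121)*(-8 + 6*(-10)) = 3 - (-121)*(-8 - 60) = 3 - (-121)*(-68) = 3 - 1*8228 = 3 - 8228 = -8225)
h + x = -8225 - 36639 = -44864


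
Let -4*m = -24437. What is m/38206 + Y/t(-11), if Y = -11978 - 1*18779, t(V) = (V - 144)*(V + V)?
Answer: -329791257/37223560 ≈ -8.8597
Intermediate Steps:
t(V) = 2*V*(-144 + V) (t(V) = (-144 + V)*(2*V) = 2*V*(-144 + V))
Y = -30757 (Y = -11978 - 18779 = -30757)
m = 24437/4 (m = -¼*(-24437) = 24437/4 ≈ 6109.3)
m/38206 + Y/t(-11) = (24437/4)/38206 - 30757*(-1/(22*(-144 - 11))) = (24437/4)*(1/38206) - 30757/(2*(-11)*(-155)) = 3491/21832 - 30757/3410 = -329791257/37223560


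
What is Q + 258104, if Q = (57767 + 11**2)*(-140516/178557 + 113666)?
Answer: 391641564521992/59519 ≈ 6.5801e+9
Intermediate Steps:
Q = 391626202430016/59519 (Q = (57767 + 121)*(-140516*1/178557 + 113666) = 57888*(-140516/178557 + 113666) = 57888*(20295719446/178557) = 391626202430016/59519 ≈ 6.5799e+9)
Q + 258104 = 391626202430016/59519 + 258104 = 391641564521992/59519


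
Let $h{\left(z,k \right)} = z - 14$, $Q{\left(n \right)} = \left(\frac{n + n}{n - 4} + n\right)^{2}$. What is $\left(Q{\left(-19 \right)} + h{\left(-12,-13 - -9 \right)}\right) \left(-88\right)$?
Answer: $- \frac{12799336}{529} \approx -24195.0$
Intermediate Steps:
$Q{\left(n \right)} = \left(n + \frac{2 n}{-4 + n}\right)^{2}$ ($Q{\left(n \right)} = \left(\frac{2 n}{-4 + n} + n\right)^{2} = \left(n + \frac{2 n}{-4 + n}\right)^{2}$)
$h{\left(z,k \right)} = -14 + z$
$\left(Q{\left(-19 \right)} + h{\left(-12,-13 - -9 \right)}\right) \left(-88\right) = \left(\frac{\left(-19\right)^{2} \left(-2 - 19\right)^{2}}{\left(-4 - 19\right)^{2}} - 26\right) \left(-88\right) = \left(\frac{361 \left(-21\right)^{2}}{529} - 26\right) \left(-88\right) = \left(361 \cdot \frac{1}{529} \cdot 441 - 26\right) \left(-88\right) = \left(\frac{159201}{529} - 26\right) \left(-88\right) = \frac{145447}{529} \left(-88\right) = - \frac{12799336}{529}$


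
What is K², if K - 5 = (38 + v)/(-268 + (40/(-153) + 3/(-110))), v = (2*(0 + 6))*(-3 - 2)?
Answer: 526553565030025/20387925059401 ≈ 25.827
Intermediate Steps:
v = -60 (v = (2*6)*(-5) = 12*(-5) = -60)
K = 22946755/4515299 (K = 5 + (38 - 60)/(-268 + (40/(-153) + 3/(-110))) = 5 - 22/(-268 + (40*(-1/153) + 3*(-1/110))) = 5 - 22/(-268 + (-40/153 - 3/110)) = 5 - 22/(-268 - 4859/16830) = 5 - 22/(-4515299/16830) = 5 - 22*(-16830/4515299) = 5 + 370260/4515299 = 22946755/4515299 ≈ 5.0820)
K² = (22946755/4515299)² = 526553565030025/20387925059401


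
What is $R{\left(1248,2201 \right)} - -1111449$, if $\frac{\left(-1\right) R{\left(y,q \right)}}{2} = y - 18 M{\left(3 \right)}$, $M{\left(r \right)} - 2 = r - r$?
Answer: $1109025$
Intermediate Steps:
$M{\left(r \right)} = 2$ ($M{\left(r \right)} = 2 + \left(r - r\right) = 2 + 0 = 2$)
$R{\left(y,q \right)} = 72 - 2 y$ ($R{\left(y,q \right)} = - 2 \left(y - 36\right) = - 2 \left(-36 + y\right) = 72 - 2 y$)
$R{\left(1248,2201 \right)} - -1111449 = \left(72 - 2496\right) - -1111449 = \left(72 - 2496\right) + 1111449 = -2424 + 1111449 = 1109025$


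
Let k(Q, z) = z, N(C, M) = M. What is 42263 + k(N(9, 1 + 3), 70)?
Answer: 42333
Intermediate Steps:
42263 + k(N(9, 1 + 3), 70) = 42263 + 70 = 42333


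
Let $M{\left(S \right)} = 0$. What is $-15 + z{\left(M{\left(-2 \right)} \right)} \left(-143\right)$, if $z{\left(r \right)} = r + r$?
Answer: $-15$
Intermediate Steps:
$z{\left(r \right)} = 2 r$
$-15 + z{\left(M{\left(-2 \right)} \right)} \left(-143\right) = -15 + 2 \cdot 0 \left(-143\right) = -15 + 0 \left(-143\right) = -15 + 0 = -15$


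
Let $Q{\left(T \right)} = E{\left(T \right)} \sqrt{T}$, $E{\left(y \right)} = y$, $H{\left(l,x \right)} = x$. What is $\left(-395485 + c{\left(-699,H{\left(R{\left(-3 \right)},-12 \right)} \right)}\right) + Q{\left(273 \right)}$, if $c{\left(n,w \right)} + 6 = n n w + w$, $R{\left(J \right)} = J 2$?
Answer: $-6258715 + 273 \sqrt{273} \approx -6.2542 \cdot 10^{6}$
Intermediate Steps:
$R{\left(J \right)} = 2 J$
$c{\left(n,w \right)} = -6 + w + w n^{2}$ ($c{\left(n,w \right)} = -6 + \left(n n w + w\right) = -6 + \left(n^{2} w + w\right) = -6 + \left(w n^{2} + w\right) = -6 + \left(w + w n^{2}\right) = -6 + w + w n^{2}$)
$Q{\left(T \right)} = T^{\frac{3}{2}}$ ($Q{\left(T \right)} = T \sqrt{T} = T^{\frac{3}{2}}$)
$\left(-395485 + c{\left(-699,H{\left(R{\left(-3 \right)},-12 \right)} \right)}\right) + Q{\left(273 \right)} = \left(-395485 - \left(18 + 5863212\right)\right) + 273^{\frac{3}{2}} = \left(-395485 - 5863230\right) + 273 \sqrt{273} = -6258715 + 273 \sqrt{273}$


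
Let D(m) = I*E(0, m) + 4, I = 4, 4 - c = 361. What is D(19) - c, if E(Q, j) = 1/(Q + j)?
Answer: 6863/19 ≈ 361.21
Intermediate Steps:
c = -357 (c = 4 - 1*361 = 4 - 361 = -357)
D(m) = 4 + 4/m (D(m) = 4/(0 + m) + 4 = 4/m + 4 = 4 + 4/m)
D(19) - c = (4 + 4/19) - 1*(-357) = (4 + 4*(1/19)) + 357 = (4 + 4/19) + 357 = 80/19 + 357 = 6863/19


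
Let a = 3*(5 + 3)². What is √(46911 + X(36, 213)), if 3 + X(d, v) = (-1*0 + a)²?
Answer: 6*√2327 ≈ 289.43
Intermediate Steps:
a = 192 (a = 3*8² = 3*64 = 192)
X(d, v) = 36861 (X(d, v) = -3 + (-1*0 + 192)² = -3 + (0 + 192)² = -3 + 192² = -3 + 36864 = 36861)
√(46911 + X(36, 213)) = √(46911 + 36861) = √83772 = 6*√2327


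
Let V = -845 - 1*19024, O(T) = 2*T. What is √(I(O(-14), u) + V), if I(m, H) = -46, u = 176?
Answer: I*√19915 ≈ 141.12*I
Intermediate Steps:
V = -19869 (V = -845 - 19024 = -19869)
√(I(O(-14), u) + V) = √(-46 - 19869) = √(-19915) = I*√19915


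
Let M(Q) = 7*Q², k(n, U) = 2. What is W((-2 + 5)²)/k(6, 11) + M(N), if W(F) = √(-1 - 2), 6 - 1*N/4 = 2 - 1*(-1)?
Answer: 1008 + I*√3/2 ≈ 1008.0 + 0.86602*I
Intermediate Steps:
N = 12 (N = 24 - 4*(2 - 1*(-1)) = 24 - 4*(2 + 1) = 24 - 4*3 = 24 - 12 = 12)
W(F) = I*√3 (W(F) = √(-3) = I*√3)
W((-2 + 5)²)/k(6, 11) + M(N) = (I*√3)/2 + 7*12² = (I*√3)/2 + 7*144 = I*√3/2 + 1008 = 1008 + I*√3/2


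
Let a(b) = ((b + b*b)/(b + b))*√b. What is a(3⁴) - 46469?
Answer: -46100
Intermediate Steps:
a(b) = (b + b²)/(2*√b) (a(b) = ((b + b²)/((2*b)))*√b = ((b + b²)*(1/(2*b)))*√b = ((b + b²)/(2*b))*√b = (b + b²)/(2*√b))
a(3⁴) - 46469 = √(3⁴)*(1 + 3⁴)/2 - 46469 = √81*(1 + 81)/2 - 46469 = (½)*9*82 - 46469 = 369 - 46469 = -46100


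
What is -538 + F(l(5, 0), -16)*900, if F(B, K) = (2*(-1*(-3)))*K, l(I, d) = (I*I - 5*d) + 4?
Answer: -86938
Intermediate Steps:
l(I, d) = 4 + I² - 5*d (l(I, d) = (I² - 5*d) + 4 = 4 + I² - 5*d)
F(B, K) = 6*K (F(B, K) = (2*3)*K = 6*K)
-538 + F(l(5, 0), -16)*900 = -538 + (6*(-16))*900 = -538 - 96*900 = -538 - 86400 = -86938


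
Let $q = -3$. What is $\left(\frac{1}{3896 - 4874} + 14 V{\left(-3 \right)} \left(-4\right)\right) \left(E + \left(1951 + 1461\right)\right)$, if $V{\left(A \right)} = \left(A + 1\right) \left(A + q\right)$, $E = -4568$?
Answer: $\frac{379871426}{489} \approx 7.7683 \cdot 10^{5}$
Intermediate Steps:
$V{\left(A \right)} = \left(1 + A\right) \left(-3 + A\right)$ ($V{\left(A \right)} = \left(A + 1\right) \left(A - 3\right) = \left(1 + A\right) \left(-3 + A\right)$)
$\left(\frac{1}{3896 - 4874} + 14 V{\left(-3 \right)} \left(-4\right)\right) \left(E + \left(1951 + 1461\right)\right) = \left(\frac{1}{3896 - 4874} + 14 \left(-3 + \left(-3\right)^{2} - -6\right) \left(-4\right)\right) \left(-4568 + \left(1951 + 1461\right)\right) = \left(\frac{1}{-978} + 14 \left(-3 + 9 + 6\right) \left(-4\right)\right) \left(-4568 + 3412\right) = \left(- \frac{1}{978} + 14 \cdot 12 \left(-4\right)\right) \left(-1156\right) = \left(- \frac{1}{978} + 168 \left(-4\right)\right) \left(-1156\right) = \left(- \frac{1}{978} - 672\right) \left(-1156\right) = \left(- \frac{657217}{978}\right) \left(-1156\right) = \frac{379871426}{489}$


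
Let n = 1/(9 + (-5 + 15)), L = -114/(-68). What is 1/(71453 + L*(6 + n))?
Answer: 34/2429747 ≈ 1.3993e-5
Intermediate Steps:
L = 57/34 (L = -114*(-1/68) = 57/34 ≈ 1.6765)
n = 1/19 (n = 1/(9 + 10) = 1/19 ≈ 0.052632)
1/(71453 + L*(6 + n)) = 1/(71453 + 57*(6 + 1/19)/34) = 1/(71453 + (57/34)*(115/19)) = 1/(71453 + 345/34) = 1/(2429747/34) = 34/2429747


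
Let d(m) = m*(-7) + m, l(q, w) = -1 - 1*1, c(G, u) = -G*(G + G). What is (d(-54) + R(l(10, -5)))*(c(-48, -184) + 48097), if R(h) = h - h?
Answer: 14090436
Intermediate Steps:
c(G, u) = -2*G**2 (c(G, u) = -G*2*G = -2*G**2)
l(q, w) = -2 (l(q, w) = -1 - 1 = -2)
R(h) = 0
d(m) = -6*m (d(m) = -7*m + m = -6*m)
(d(-54) + R(l(10, -5)))*(c(-48, -184) + 48097) = (-6*(-54) + 0)*(-2*(-48)**2 + 48097) = (324 + 0)*(-2*2304 + 48097) = 324*(-4608 + 48097) = 324*43489 = 14090436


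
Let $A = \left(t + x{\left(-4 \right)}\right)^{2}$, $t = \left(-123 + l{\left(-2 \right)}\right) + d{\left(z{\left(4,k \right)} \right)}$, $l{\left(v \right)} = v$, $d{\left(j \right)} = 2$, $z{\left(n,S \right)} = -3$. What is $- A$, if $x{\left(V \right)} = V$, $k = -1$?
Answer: $-16129$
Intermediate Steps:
$t = -123$ ($t = \left(-123 - 2\right) + 2 = -125 + 2 = -123$)
$A = 16129$ ($A = \left(-123 - 4\right)^{2} = \left(-127\right)^{2} = 16129$)
$- A = \left(-1\right) 16129 = -16129$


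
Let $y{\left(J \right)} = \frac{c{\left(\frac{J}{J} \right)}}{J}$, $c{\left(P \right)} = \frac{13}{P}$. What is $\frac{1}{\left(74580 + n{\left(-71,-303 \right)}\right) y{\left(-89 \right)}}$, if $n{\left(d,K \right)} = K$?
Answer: $- \frac{89}{965601} \approx -9.2171 \cdot 10^{-5}$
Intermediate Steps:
$y{\left(J \right)} = \frac{13}{J}$ ($y{\left(J \right)} = \frac{13 \frac{1}{J \frac{1}{J}}}{J} = \frac{13 \cdot 1^{-1}}{J} = \frac{13 \cdot 1}{J} = \frac{13}{J}$)
$\frac{1}{\left(74580 + n{\left(-71,-303 \right)}\right) y{\left(-89 \right)}} = \frac{1}{\left(74580 - 303\right) \frac{13}{-89}} = \frac{1}{74277 \cdot 13 \left(- \frac{1}{89}\right)} = \frac{1}{74277 \left(- \frac{13}{89}\right)} = \frac{1}{74277} \left(- \frac{89}{13}\right) = - \frac{89}{965601}$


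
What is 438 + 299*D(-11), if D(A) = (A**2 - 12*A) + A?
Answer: 72796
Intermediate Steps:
D(A) = A**2 - 11*A
438 + 299*D(-11) = 438 + 299*(-11*(-11 - 11)) = 438 + 299*(-11*(-22)) = 438 + 299*242 = 438 + 72358 = 72796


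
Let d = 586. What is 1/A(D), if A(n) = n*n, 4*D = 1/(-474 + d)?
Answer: 200704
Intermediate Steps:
D = 1/448 (D = 1/(4*(-474 + 586)) = (1/4)/112 = (1/4)*(1/112) = 1/448 ≈ 0.0022321)
A(n) = n**2
1/A(D) = 1/((1/448)**2) = 1/(1/200704) = 200704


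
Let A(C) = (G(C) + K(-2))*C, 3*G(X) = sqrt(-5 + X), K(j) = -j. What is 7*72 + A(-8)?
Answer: 488 - 8*I*sqrt(13)/3 ≈ 488.0 - 9.6148*I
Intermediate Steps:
G(X) = sqrt(-5 + X)/3
A(C) = C*(2 + sqrt(-5 + C)/3) (A(C) = (sqrt(-5 + C)/3 - 1*(-2))*C = (sqrt(-5 + C)/3 + 2)*C = (2 + sqrt(-5 + C)/3)*C = C*(2 + sqrt(-5 + C)/3))
7*72 + A(-8) = 7*72 + (1/3)*(-8)*(6 + sqrt(-5 - 8)) = 504 + (1/3)*(-8)*(6 + sqrt(-13)) = 504 + (1/3)*(-8)*(6 + I*sqrt(13)) = 504 + (-16 - 8*I*sqrt(13)/3) = 488 - 8*I*sqrt(13)/3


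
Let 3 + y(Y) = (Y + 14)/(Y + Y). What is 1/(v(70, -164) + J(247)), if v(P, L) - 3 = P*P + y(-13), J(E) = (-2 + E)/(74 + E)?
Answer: 8346/40901449 ≈ 0.00020405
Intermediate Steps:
J(E) = (-2 + E)/(74 + E)
y(Y) = -3 + (14 + Y)/(2*Y) (y(Y) = -3 + (Y + 14)/(Y + Y) = -3 + (14 + Y)/((2*Y)) = -3 + (14 + Y)*(1/(2*Y)) = -3 + (14 + Y)/(2*Y))
v(P, L) = -1/26 + P² (v(P, L) = 3 + (P*P + (-5/2 + 7/(-13))) = 3 + (P² + (-5/2 + 7*(-1/13))) = 3 + (P² + (-5/2 - 7/13)) = 3 + (P² - 79/26) = 3 + (-79/26 + P²) = -1/26 + P²)
1/(v(70, -164) + J(247)) = 1/((-1/26 + 70²) + (-2 + 247)/(74 + 247)) = 1/((-1/26 + 4900) + 245/321) = 1/(127399/26 + (1/321)*245) = 1/(127399/26 + 245/321) = 1/(40901449/8346) = 8346/40901449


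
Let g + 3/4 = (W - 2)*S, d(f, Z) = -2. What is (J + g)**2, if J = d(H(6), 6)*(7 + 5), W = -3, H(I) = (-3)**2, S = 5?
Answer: 39601/16 ≈ 2475.1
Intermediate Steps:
H(I) = 9
g = -103/4 (g = -3/4 + (-3 - 2)*5 = -3/4 - 5*5 = -3/4 - 25 = -103/4 ≈ -25.750)
J = -24 (J = -2*(7 + 5) = -2*12 = -24)
(J + g)**2 = (-24 - 103/4)**2 = (-199/4)**2 = 39601/16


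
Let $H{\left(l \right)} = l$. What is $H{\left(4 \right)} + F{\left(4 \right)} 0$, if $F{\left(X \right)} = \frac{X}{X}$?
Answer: $4$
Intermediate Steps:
$F{\left(X \right)} = 1$
$H{\left(4 \right)} + F{\left(4 \right)} 0 = 4 + 1 \cdot 0 = 4 + 0 = 4$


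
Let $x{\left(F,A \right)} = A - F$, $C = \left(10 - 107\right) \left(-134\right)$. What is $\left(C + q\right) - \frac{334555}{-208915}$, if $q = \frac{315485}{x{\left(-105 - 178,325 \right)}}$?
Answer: $\frac{343424615515}{25404064} \approx 13518.0$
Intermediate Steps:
$C = 12998$ ($C = \left(-97\right) \left(-134\right) = 12998$)
$q = \frac{315485}{608}$ ($q = \frac{315485}{325 - \left(-105 - 178\right)} = \frac{315485}{325 - -283} = \frac{315485}{325 + 283} = \frac{315485}{608} \approx 518.89$)
$\left(C + q\right) - \frac{334555}{-208915} = \left(12998 + \frac{315485}{608}\right) - \frac{334555}{-208915} = \frac{8218269}{608} - - \frac{66911}{41783} = \frac{8218269}{608} + \frac{66911}{41783} = \frac{343424615515}{25404064}$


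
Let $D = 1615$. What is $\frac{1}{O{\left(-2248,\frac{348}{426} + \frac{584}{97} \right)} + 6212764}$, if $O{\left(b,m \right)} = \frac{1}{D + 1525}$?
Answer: $\frac{3140}{19508078961} \approx 1.6096 \cdot 10^{-7}$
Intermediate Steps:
$O{\left(b,m \right)} = \frac{1}{3140}$ ($O{\left(b,m \right)} = \frac{1}{1615 + 1525} = \frac{1}{3140}$)
$\frac{1}{O{\left(-2248,\frac{348}{426} + \frac{584}{97} \right)} + 6212764} = \frac{1}{\frac{1}{3140} + 6212764} = \frac{1}{\frac{19508078961}{3140}} = \frac{3140}{19508078961}$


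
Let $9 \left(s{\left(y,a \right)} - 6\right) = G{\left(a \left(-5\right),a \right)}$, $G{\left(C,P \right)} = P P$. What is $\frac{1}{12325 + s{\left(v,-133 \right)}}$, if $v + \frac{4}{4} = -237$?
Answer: $\frac{9}{128668} \approx 6.9947 \cdot 10^{-5}$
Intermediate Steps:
$v = -238$ ($v = -1 - 237 = -238$)
$G{\left(C,P \right)} = P^{2}$
$s{\left(y,a \right)} = 6 + \frac{a^{2}}{9}$
$\frac{1}{12325 + s{\left(v,-133 \right)}} = \frac{1}{12325 + \left(6 + \frac{\left(-133\right)^{2}}{9}\right)} = \frac{1}{12325 + \left(6 + \frac{1}{9} \cdot 17689\right)} = \frac{1}{12325 + \left(6 + \frac{17689}{9}\right)} = \frac{1}{12325 + \frac{17743}{9}} = \frac{1}{\frac{128668}{9}} = \frac{9}{128668}$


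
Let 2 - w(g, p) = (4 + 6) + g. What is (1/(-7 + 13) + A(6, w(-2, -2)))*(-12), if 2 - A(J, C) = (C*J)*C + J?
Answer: 2638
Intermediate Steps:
w(g, p) = -8 - g (w(g, p) = 2 - ((4 + 6) + g) = 2 - (10 + g) = 2 + (-10 - g) = -8 - g)
A(J, C) = 2 - J - J*C² (A(J, C) = 2 - ((C*J)*C + J) = 2 - (J*C² + J) = 2 - (J + J*C²) = 2 + (-J - J*C²) = 2 - J - J*C²)
(1/(-7 + 13) + A(6, w(-2, -2)))*(-12) = (1/(-7 + 13) + (2 - 1*6 - 1*6*(-8 - 1*(-2))²))*(-12) = (1/6 + (2 - 6 - 1*6*(-8 + 2)²))*(-12) = (⅙ + (2 - 6 - 1*6*(-6)²))*(-12) = (⅙ + (2 - 6 - 1*6*36))*(-12) = (⅙ + (2 - 6 - 216))*(-12) = (⅙ - 220)*(-12) = -1319/6*(-12) = 2638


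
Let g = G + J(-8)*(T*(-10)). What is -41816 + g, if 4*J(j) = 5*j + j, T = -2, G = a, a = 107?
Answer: -41949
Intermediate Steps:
G = 107
J(j) = 3*j/2 (J(j) = (5*j + j)/4 = (6*j)/4 = 3*j/2)
g = -133 (g = 107 + ((3/2)*(-8))*(-2*(-10)) = 107 - 12*20 = 107 - 240 = -133)
-41816 + g = -41816 - 133 = -41949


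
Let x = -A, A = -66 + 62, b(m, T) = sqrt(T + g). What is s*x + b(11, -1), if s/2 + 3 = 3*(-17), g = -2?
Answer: -432 + I*sqrt(3) ≈ -432.0 + 1.732*I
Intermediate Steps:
b(m, T) = sqrt(-2 + T) (b(m, T) = sqrt(T - 2) = sqrt(-2 + T))
A = -4
x = 4 (x = -1*(-4) = 4)
s = -108 (s = -6 + 2*(3*(-17)) = -6 + 2*(-51) = -6 - 102 = -108)
s*x + b(11, -1) = -108*4 + sqrt(-2 - 1) = -432 + sqrt(-3) = -432 + I*sqrt(3)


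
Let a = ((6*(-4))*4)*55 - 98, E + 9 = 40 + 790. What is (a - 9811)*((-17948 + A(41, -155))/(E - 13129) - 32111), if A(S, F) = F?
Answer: 6002754847065/12308 ≈ 4.8771e+8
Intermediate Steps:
E = 821 (E = -9 + (40 + 790) = -9 + 830 = 821)
a = -5378 (a = -24*4*55 - 98 = -96*55 - 98 = -5280 - 98 = -5378)
(a - 9811)*((-17948 + A(41, -155))/(E - 13129) - 32111) = (-5378 - 9811)*((-17948 - 155)/(821 - 13129) - 32111) = -15189*(-18103/(-12308) - 32111) = -15189*(-18103*(-1/12308) - 32111) = -15189*(18103/12308 - 32111) = -15189*(-395204085/12308) = 6002754847065/12308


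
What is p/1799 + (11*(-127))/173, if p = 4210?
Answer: -1784873/311227 ≈ -5.7350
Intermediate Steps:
p/1799 + (11*(-127))/173 = 4210/1799 + (11*(-127))/173 = 4210*(1/1799) - 1397*1/173 = 4210/1799 - 1397/173 = -1784873/311227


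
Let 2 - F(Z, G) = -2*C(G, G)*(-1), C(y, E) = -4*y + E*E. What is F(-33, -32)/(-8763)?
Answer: 2302/8763 ≈ 0.26270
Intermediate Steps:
C(y, E) = E**2 - 4*y (C(y, E) = -4*y + E**2 = E**2 - 4*y)
F(Z, G) = 2 - 2*G**2 + 8*G (F(Z, G) = 2 - (-2*(G**2 - 4*G))*(-1) = 2 - (-2*G**2 + 8*G)*(-1) = 2 - (-8*G + 2*G**2) = 2 + (-2*G**2 + 8*G) = 2 - 2*G**2 + 8*G)
F(-33, -32)/(-8763) = (2 - 2*(-32)**2 + 8*(-32))/(-8763) = (2 - 2*1024 - 256)*(-1/8763) = (2 - 2048 - 256)*(-1/8763) = -2302*(-1/8763) = 2302/8763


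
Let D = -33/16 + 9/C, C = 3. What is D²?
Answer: 225/256 ≈ 0.87891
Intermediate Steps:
D = 15/16 (D = -33/16 + 9/3 = -33*1/16 + 9*(⅓) = -33/16 + 3 = 15/16 ≈ 0.93750)
D² = (15/16)² = 225/256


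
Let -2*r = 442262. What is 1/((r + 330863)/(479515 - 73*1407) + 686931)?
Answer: 94201/64709614564 ≈ 1.4557e-6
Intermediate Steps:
r = -221131 (r = -½*442262 = -221131)
1/((r + 330863)/(479515 - 73*1407) + 686931) = 1/((-221131 + 330863)/(479515 - 73*1407) + 686931) = 1/(109732/(479515 - 102711) + 686931) = 1/(109732/376804 + 686931) = 1/(109732*(1/376804) + 686931) = 1/(27433/94201 + 686931) = 1/(64709614564/94201) = 94201/64709614564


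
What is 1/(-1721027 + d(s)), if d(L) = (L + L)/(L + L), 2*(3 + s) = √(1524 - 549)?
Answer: -1/1721026 ≈ -5.8105e-7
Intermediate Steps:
s = -3 + 5*√39/2 (s = -3 + √(1524 - 549)/2 = -3 + √975/2 = -3 + (5*√39)/2 = -3 + 5*√39/2 ≈ 12.612)
d(L) = 1 (d(L) = (2*L)/((2*L)) = (2*L)*(1/(2*L)) = 1)
1/(-1721027 + d(s)) = 1/(-1721027 + 1) = 1/(-1721026) = -1/1721026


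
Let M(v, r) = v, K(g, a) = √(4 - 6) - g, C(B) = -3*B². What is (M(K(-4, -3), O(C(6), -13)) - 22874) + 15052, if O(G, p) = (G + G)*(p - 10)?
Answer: -7818 + I*√2 ≈ -7818.0 + 1.4142*I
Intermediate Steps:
O(G, p) = 2*G*(-10 + p) (O(G, p) = (2*G)*(-10 + p) = 2*G*(-10 + p))
K(g, a) = -g + I*√2 (K(g, a) = √(-2) - g = I*√2 - g = -g + I*√2)
(M(K(-4, -3), O(C(6), -13)) - 22874) + 15052 = ((-1*(-4) + I*√2) - 22874) + 15052 = ((4 + I*√2) - 22874) + 15052 = (-22870 + I*√2) + 15052 = -7818 + I*√2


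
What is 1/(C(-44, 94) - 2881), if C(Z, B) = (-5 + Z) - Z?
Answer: -1/2886 ≈ -0.00034650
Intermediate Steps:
C(Z, B) = -5
1/(C(-44, 94) - 2881) = 1/(-5 - 2881) = 1/(-2886) = -1/2886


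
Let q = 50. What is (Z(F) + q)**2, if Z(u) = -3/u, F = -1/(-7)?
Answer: 841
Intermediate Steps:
F = 1/7 (F = -1*(-1/7) = 1/7 ≈ 0.14286)
(Z(F) + q)**2 = (-3/1/7 + 50)**2 = (-3*7 + 50)**2 = (-21 + 50)**2 = 29**2 = 841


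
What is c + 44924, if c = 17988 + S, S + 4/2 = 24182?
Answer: 87092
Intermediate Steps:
S = 24180 (S = -2 + 24182 = 24180)
c = 42168 (c = 17988 + 24180 = 42168)
c + 44924 = 42168 + 44924 = 87092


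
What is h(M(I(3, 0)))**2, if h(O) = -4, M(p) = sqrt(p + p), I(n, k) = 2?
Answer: 16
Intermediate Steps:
M(p) = sqrt(2)*sqrt(p) (M(p) = sqrt(2*p) = sqrt(2)*sqrt(p))
h(M(I(3, 0)))**2 = (-4)**2 = 16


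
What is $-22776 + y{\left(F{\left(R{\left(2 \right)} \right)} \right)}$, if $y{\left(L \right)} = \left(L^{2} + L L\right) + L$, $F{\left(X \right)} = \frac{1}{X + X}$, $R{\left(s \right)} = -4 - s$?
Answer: $- \frac{1639877}{72} \approx -22776.0$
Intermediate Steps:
$F{\left(X \right)} = \frac{1}{2 X}$
$y{\left(L \right)} = L + 2 L^{2}$ ($y{\left(L \right)} = \left(L^{2} + L^{2}\right) + L = 2 L^{2} + L = L + 2 L^{2}$)
$-22776 + y{\left(F{\left(R{\left(2 \right)} \right)} \right)} = -22776 + \frac{1}{2 \left(-4 - 2\right)} \left(1 + 2 \frac{1}{2 \left(-4 - 2\right)}\right) = -22776 + \frac{1}{2 \left(-6\right)} \left(1 + 2 \frac{1}{2 \left(-6\right)}\right) = -22776 + \frac{1}{2} \left(- \frac{1}{6}\right) \left(1 + 2 \cdot \frac{1}{2} \left(- \frac{1}{6}\right)\right) = -22776 - \frac{1 + 2 \left(- \frac{1}{12}\right)}{12} = -22776 - \frac{1 - \frac{1}{6}}{12} = -22776 - \frac{5}{72} = - \frac{1639877}{72}$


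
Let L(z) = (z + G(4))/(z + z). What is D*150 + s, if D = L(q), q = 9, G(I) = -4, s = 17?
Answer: 176/3 ≈ 58.667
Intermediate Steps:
L(z) = (-4 + z)/(2*z) (L(z) = (z - 4)/(z + z) = (-4 + z)/((2*z)) = (-4 + z)*(1/(2*z)) = (-4 + z)/(2*z))
D = 5/18 (D = (1/2)*(-4 + 9)/9 = (1/2)*(1/9)*5 = 5/18 ≈ 0.27778)
D*150 + s = (5/18)*150 + 17 = 125/3 + 17 = 176/3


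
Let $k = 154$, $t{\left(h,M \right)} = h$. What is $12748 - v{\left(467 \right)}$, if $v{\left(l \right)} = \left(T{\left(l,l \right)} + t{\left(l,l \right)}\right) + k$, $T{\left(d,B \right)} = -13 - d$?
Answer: $12607$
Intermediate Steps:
$v{\left(l \right)} = 141$ ($v{\left(l \right)} = \left(\left(-13 - l\right) + l\right) + 154 = -13 + 154 = 141$)
$12748 - v{\left(467 \right)} = 12748 - 141 = 12607$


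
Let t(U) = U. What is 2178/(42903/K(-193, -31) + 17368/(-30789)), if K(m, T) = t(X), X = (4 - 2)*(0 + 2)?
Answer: 268233768/1320870995 ≈ 0.20307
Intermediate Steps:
X = 4 (X = 2*2 = 4)
K(m, T) = 4
2178/(42903/K(-193, -31) + 17368/(-30789)) = 2178/(42903/4 + 17368/(-30789)) = 2178/(42903*(¼) + 17368*(-1/30789)) = 2178/(42903/4 - 17368/30789) = 2178/(1320870995/123156) = 2178*(123156/1320870995) = 268233768/1320870995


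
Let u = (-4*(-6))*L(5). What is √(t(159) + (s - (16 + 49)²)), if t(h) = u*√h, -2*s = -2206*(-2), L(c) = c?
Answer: √(-6431 + 120*√159) ≈ 70.127*I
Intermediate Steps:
s = -2206 (s = -(-1103)*(-2) = -½*4412 = -2206)
u = 120 (u = -4*(-6)*5 = 24*5 = 120)
t(h) = 120*√h
√(t(159) + (s - (16 + 49)²)) = √(120*√159 + (-2206 - (16 + 49)²)) = √(120*√159 + (-2206 - 1*65²)) = √(120*√159 + (-2206 - 1*4225)) = √(120*√159 + (-2206 - 4225)) = √(120*√159 - 6431) = √(-6431 + 120*√159)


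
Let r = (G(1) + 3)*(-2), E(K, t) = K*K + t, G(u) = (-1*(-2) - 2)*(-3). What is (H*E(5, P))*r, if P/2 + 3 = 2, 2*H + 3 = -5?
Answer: 552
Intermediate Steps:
H = -4 (H = -3/2 + (½)*(-5) = -3/2 - 5/2 = -4)
P = -2 (P = -6 + 2*2 = -6 + 4 = -2)
G(u) = 0 (G(u) = (2 - 2)*(-3) = 0*(-3) = 0)
E(K, t) = t + K² (E(K, t) = K² + t = t + K²)
r = -6 (r = (0 + 3)*(-2) = 3*(-2) = -6)
(H*E(5, P))*r = -4*(-2 + 5²)*(-6) = -4*(-2 + 25)*(-6) = -4*23*(-6) = -92*(-6) = 552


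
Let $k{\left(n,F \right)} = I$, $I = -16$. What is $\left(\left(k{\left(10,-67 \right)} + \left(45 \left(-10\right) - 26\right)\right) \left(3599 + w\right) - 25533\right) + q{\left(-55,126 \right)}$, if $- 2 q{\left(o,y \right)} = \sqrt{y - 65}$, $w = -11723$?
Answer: $3971475 - \frac{\sqrt{61}}{2} \approx 3.9715 \cdot 10^{6}$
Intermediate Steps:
$k{\left(n,F \right)} = -16$
$q{\left(o,y \right)} = - \frac{\sqrt{-65 + y}}{2}$ ($q{\left(o,y \right)} = - \frac{\sqrt{y - 65}}{2} = - \frac{\sqrt{-65 + y}}{2}$)
$\left(\left(k{\left(10,-67 \right)} + \left(45 \left(-10\right) - 26\right)\right) \left(3599 + w\right) - 25533\right) + q{\left(-55,126 \right)} = \left(\left(-16 + \left(45 \left(-10\right) - 26\right)\right) \left(3599 - 11723\right) - 25533\right) - \frac{\sqrt{-65 + 126}}{2} = \left(\left(-16 - 476\right) \left(-8124\right) - 25533\right) - \frac{\sqrt{61}}{2} = \left(\left(-492\right) \left(-8124\right) - 25533\right) - \frac{\sqrt{61}}{2} = \left(3997008 - 25533\right) - \frac{\sqrt{61}}{2} = 3971475 - \frac{\sqrt{61}}{2}$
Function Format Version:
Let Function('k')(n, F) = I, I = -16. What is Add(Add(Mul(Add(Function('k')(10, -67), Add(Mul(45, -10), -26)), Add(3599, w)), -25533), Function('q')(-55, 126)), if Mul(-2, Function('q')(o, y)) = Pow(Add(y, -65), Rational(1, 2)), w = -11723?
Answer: Add(3971475, Mul(Rational(-1, 2), Pow(61, Rational(1, 2)))) ≈ 3.9715e+6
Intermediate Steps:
Function('k')(n, F) = -16
Function('q')(o, y) = Mul(Rational(-1, 2), Pow(Add(-65, y), Rational(1, 2))) (Function('q')(o, y) = Mul(Rational(-1, 2), Pow(Add(y, -65), Rational(1, 2))) = Mul(Rational(-1, 2), Pow(Add(-65, y), Rational(1, 2))))
Add(Add(Mul(Add(Function('k')(10, -67), Add(Mul(45, -10), -26)), Add(3599, w)), -25533), Function('q')(-55, 126)) = Add(Add(Mul(Add(-16, Add(Mul(45, -10), -26)), Add(3599, -11723)), -25533), Mul(Rational(-1, 2), Pow(Add(-65, 126), Rational(1, 2)))) = Add(Add(Mul(Add(-16, Add(-450, -26)), -8124), -25533), Mul(Rational(-1, 2), Pow(61, Rational(1, 2)))) = Add(Add(Mul(Add(-16, -476), -8124), -25533), Mul(Rational(-1, 2), Pow(61, Rational(1, 2)))) = Add(Add(Mul(-492, -8124), -25533), Mul(Rational(-1, 2), Pow(61, Rational(1, 2)))) = Add(Add(3997008, -25533), Mul(Rational(-1, 2), Pow(61, Rational(1, 2)))) = Add(3971475, Mul(Rational(-1, 2), Pow(61, Rational(1, 2))))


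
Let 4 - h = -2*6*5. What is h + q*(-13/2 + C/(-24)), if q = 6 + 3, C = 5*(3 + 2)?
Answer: -31/8 ≈ -3.8750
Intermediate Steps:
C = 25 (C = 5*5 = 25)
q = 9
h = 64 (h = 4 - (-2*6)*5 = 4 - (-12)*5 = 4 - 1*(-60) = 4 + 60 = 64)
h + q*(-13/2 + C/(-24)) = 64 + 9*(-13/2 + 25/(-24)) = 64 + 9*(-13*½ + 25*(-1/24)) = 64 + 9*(-13/2 - 25/24) = 64 + 9*(-181/24) = 64 - 543/8 = -31/8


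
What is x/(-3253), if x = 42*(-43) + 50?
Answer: 1756/3253 ≈ 0.53981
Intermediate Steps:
x = -1756 (x = -1806 + 50 = -1756)
x/(-3253) = -1756/(-3253) = -1756*(-1/3253) = 1756/3253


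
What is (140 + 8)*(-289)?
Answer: -42772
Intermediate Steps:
(140 + 8)*(-289) = 148*(-289) = -42772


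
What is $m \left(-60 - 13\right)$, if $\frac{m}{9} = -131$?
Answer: $86067$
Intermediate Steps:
$m = -1179$ ($m = 9 \left(-131\right) = -1179$)
$m \left(-60 - 13\right) = - 1179 \left(-60 - 13\right) = \left(-1179\right) \left(-73\right) = 86067$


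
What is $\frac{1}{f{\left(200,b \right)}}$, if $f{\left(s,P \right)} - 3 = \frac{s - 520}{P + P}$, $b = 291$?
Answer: $\frac{291}{713} \approx 0.40813$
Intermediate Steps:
$f{\left(s,P \right)} = 3 + \frac{-520 + s}{2 P}$ ($f{\left(s,P \right)} = 3 + \frac{s - 520}{P + P} = 3 + \frac{-520 + s}{2 P}$)
$\frac{1}{f{\left(200,b \right)}} = \frac{1}{\frac{1}{2} \cdot \frac{1}{291} \left(-520 + 200 + 6 \cdot 291\right)} = \frac{1}{\frac{1}{2} \cdot \frac{1}{291} \left(-520 + 200 + 1746\right)} = \frac{1}{\frac{1}{2} \cdot \frac{1}{291} \cdot 1426} = \frac{1}{\frac{713}{291}} = \frac{291}{713}$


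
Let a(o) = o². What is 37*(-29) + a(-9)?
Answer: -992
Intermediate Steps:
37*(-29) + a(-9) = 37*(-29) + (-9)² = -1073 + 81 = -992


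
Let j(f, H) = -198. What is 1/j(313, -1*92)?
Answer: -1/198 ≈ -0.0050505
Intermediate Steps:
1/j(313, -1*92) = 1/(-198) = -1/198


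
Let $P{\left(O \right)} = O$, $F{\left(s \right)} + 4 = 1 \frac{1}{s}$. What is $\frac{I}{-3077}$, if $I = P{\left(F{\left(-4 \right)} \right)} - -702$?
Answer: $- \frac{2791}{12308} \approx -0.22676$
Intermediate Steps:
$F{\left(s \right)} = -4 + \frac{1}{s}$ ($F{\left(s \right)} = -4 + 1 \frac{1}{s} = -4 + \frac{1}{s}$)
$I = \frac{2791}{4}$ ($I = \left(-4 + \frac{1}{-4}\right) - -702 = \left(-4 - \frac{1}{4}\right) + 702 = - \frac{17}{4} + 702 = \frac{2791}{4} \approx 697.75$)
$\frac{I}{-3077} = \frac{2791}{4 \left(-3077\right)} = \frac{2791}{4} \left(- \frac{1}{3077}\right) = - \frac{2791}{12308}$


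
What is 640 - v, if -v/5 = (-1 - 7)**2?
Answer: 960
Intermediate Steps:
v = -320 (v = -5*(-1 - 7)**2 = -5*(-8)**2 = -5*64 = -320)
640 - v = 640 - 1*(-320) = 640 + 320 = 960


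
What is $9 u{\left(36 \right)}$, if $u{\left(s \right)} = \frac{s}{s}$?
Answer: $9$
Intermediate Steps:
$u{\left(s \right)} = 1$
$9 u{\left(36 \right)} = 9 \cdot 1 = 9$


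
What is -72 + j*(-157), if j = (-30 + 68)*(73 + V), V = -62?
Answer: -65698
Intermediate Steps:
j = 418 (j = (-30 + 68)*(73 - 62) = 38*11 = 418)
-72 + j*(-157) = -72 + 418*(-157) = -72 - 65626 = -65698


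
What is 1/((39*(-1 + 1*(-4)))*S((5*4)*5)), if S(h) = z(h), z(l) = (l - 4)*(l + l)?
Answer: -1/3744000 ≈ -2.6709e-7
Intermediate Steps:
z(l) = 2*l*(-4 + l) (z(l) = (-4 + l)*(2*l) = 2*l*(-4 + l))
S(h) = 2*h*(-4 + h)
1/((39*(-1 + 1*(-4)))*S((5*4)*5)) = 1/((39*(-1 + 1*(-4)))*(2*((5*4)*5)*(-4 + (5*4)*5))) = 1/((39*(-1 - 4))*(2*(20*5)*(-4 + 20*5))) = 1/((39*(-5))*(2*100*(-4 + 100))) = 1/(-390*100*96) = 1/(-195*19200) = 1/(-3744000) = -1/3744000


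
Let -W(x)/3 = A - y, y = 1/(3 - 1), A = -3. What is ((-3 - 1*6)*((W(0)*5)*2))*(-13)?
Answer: 12285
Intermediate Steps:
y = ½ (y = 1/2 = ½ ≈ 0.50000)
W(x) = 21/2 (W(x) = -3*(-3 - 1*½) = -3*(-3 - ½) = -3*(-7/2) = 21/2)
((-3 - 1*6)*((W(0)*5)*2))*(-13) = ((-3 - 1*6)*(((21/2)*5)*2))*(-13) = ((-3 - 6)*((105/2)*2))*(-13) = -9*105*(-13) = -945*(-13) = 12285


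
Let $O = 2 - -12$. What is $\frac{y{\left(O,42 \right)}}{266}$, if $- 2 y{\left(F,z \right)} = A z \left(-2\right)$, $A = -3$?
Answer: $- \frac{9}{19} \approx -0.47368$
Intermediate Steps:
$O = 14$ ($O = 2 + 12 = 14$)
$y{\left(F,z \right)} = - 3 z$ ($y{\left(F,z \right)} = - \frac{- 3 z \left(-2\right)}{2} = - \frac{6 z}{2} = - 3 z$)
$\frac{y{\left(O,42 \right)}}{266} = \frac{\left(-3\right) 42}{266} = \frac{1}{266} \left(-126\right) = - \frac{9}{19}$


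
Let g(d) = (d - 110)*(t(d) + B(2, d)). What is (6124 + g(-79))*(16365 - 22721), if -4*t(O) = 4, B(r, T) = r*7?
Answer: -23307452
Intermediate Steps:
B(r, T) = 7*r
t(O) = -1 (t(O) = -¼*4 = -1)
g(d) = -1430 + 13*d (g(d) = (d - 110)*(-1 + 7*2) = (-110 + d)*(-1 + 14) = (-110 + d)*13 = -1430 + 13*d)
(6124 + g(-79))*(16365 - 22721) = (6124 + (-1430 + 13*(-79)))*(16365 - 22721) = (6124 + (-1430 - 1027))*(-6356) = (6124 - 2457)*(-6356) = 3667*(-6356) = -23307452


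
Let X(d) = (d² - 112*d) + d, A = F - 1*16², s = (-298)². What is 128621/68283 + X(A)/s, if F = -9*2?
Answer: 9312616477/3031901766 ≈ 3.0715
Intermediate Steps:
s = 88804
F = -18
A = -274 (A = -18 - 1*16² = -18 - 1*256 = -18 - 256 = -274)
X(d) = d² - 111*d
128621/68283 + X(A)/s = 128621/68283 - 274*(-111 - 274)/88804 = 128621*(1/68283) - 274*(-385)*(1/88804) = 128621/68283 + 105490*(1/88804) = 128621/68283 + 52745/44402 = 9312616477/3031901766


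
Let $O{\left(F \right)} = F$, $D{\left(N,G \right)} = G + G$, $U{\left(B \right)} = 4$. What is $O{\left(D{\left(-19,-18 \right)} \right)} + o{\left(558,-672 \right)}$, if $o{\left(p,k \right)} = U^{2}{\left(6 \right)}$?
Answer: $-20$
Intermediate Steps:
$o{\left(p,k \right)} = 16$ ($o{\left(p,k \right)} = 4^{2} = 16$)
$D{\left(N,G \right)} = 2 G$
$O{\left(D{\left(-19,-18 \right)} \right)} + o{\left(558,-672 \right)} = 2 \left(-18\right) + 16 = -36 + 16 = -20$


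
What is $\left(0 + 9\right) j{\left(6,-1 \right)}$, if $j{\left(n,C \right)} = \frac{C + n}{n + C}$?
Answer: $9$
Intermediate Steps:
$j{\left(n,C \right)} = 1$ ($j{\left(n,C \right)} = \frac{C + n}{C + n} = 1$)
$\left(0 + 9\right) j{\left(6,-1 \right)} = \left(0 + 9\right) 1 = 9 \cdot 1 = 9$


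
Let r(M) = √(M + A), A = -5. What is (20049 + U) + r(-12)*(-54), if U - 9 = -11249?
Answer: 8809 - 54*I*√17 ≈ 8809.0 - 222.65*I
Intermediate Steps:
r(M) = √(-5 + M) (r(M) = √(M - 5) = √(-5 + M))
U = -11240 (U = 9 - 11249 = -11240)
(20049 + U) + r(-12)*(-54) = (20049 - 11240) + √(-5 - 12)*(-54) = 8809 + √(-17)*(-54) = 8809 + (I*√17)*(-54) = 8809 - 54*I*√17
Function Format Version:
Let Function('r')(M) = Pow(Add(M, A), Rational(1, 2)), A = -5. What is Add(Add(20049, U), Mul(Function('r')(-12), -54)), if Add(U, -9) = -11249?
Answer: Add(8809, Mul(-54, I, Pow(17, Rational(1, 2)))) ≈ Add(8809.0, Mul(-222.65, I))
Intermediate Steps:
Function('r')(M) = Pow(Add(-5, M), Rational(1, 2)) (Function('r')(M) = Pow(Add(M, -5), Rational(1, 2)) = Pow(Add(-5, M), Rational(1, 2)))
U = -11240 (U = Add(9, -11249) = -11240)
Add(Add(20049, U), Mul(Function('r')(-12), -54)) = Add(Add(20049, -11240), Mul(Pow(Add(-5, -12), Rational(1, 2)), -54)) = Add(8809, Mul(Pow(-17, Rational(1, 2)), -54)) = Add(8809, Mul(Mul(I, Pow(17, Rational(1, 2))), -54)) = Add(8809, Mul(-54, I, Pow(17, Rational(1, 2))))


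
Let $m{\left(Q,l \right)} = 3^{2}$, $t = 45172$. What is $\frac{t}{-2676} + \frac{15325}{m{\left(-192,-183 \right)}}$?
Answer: $\frac{3383596}{2007} \approx 1685.9$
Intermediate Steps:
$m{\left(Q,l \right)} = 9$
$\frac{t}{-2676} + \frac{15325}{m{\left(-192,-183 \right)}} = \frac{45172}{-2676} + \frac{15325}{9} = 45172 \left(- \frac{1}{2676}\right) + 15325 \cdot \frac{1}{9} = - \frac{11293}{669} + \frac{15325}{9} = \frac{3383596}{2007}$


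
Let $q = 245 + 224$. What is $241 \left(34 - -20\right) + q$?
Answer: $13483$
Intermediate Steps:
$q = 469$
$241 \left(34 - -20\right) + q = 241 \left(34 - -20\right) + 469 = 241 \left(34 + 20\right) + 469 = 241 \cdot 54 + 469 = 13014 + 469 = 13483$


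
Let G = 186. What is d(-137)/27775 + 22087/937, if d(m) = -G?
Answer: 613292143/26025175 ≈ 23.565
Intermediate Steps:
d(m) = -186 (d(m) = -1*186 = -186)
d(-137)/27775 + 22087/937 = -186/27775 + 22087/937 = 613292143/26025175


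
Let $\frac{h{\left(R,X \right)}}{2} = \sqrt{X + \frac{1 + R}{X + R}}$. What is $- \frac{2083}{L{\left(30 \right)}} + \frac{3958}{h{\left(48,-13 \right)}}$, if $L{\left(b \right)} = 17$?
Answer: $- \frac{2083}{17} - \frac{1979 i \sqrt{290}}{58} \approx -122.53 - 581.05 i$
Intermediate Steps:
$h{\left(R,X \right)} = 2 \sqrt{X + \frac{1 + R}{R + X}}$ ($h{\left(R,X \right)} = 2 \sqrt{X + \frac{1 + R}{X + R}} = 2 \sqrt{X + \frac{1 + R}{R + X}}$)
$- \frac{2083}{L{\left(30 \right)}} + \frac{3958}{h{\left(48,-13 \right)}} = - \frac{2083}{17} + \frac{3958}{2 \sqrt{\frac{1 + 48 - 13 \left(48 - 13\right)}{48 - 13}}} = \left(-2083\right) \frac{1}{17} + \frac{3958}{2 \sqrt{\frac{1 + 48 - 455}{35}}} = - \frac{2083}{17} + \frac{3958}{2 \sqrt{\frac{1 + 48 - 455}{35}}} = - \frac{2083}{17} + \frac{3958}{2 \sqrt{\frac{1}{35} \left(-406\right)}} = - \frac{2083}{17} + \frac{3958}{2 \sqrt{- \frac{58}{5}}} = - \frac{2083}{17} + \frac{3958}{2 \frac{i \sqrt{290}}{5}} = - \frac{2083}{17} + \frac{3958}{\frac{2}{5} i \sqrt{290}} = - \frac{2083}{17} + 3958 \left(- \frac{i \sqrt{290}}{116}\right) = - \frac{2083}{17} - \frac{1979 i \sqrt{290}}{58}$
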